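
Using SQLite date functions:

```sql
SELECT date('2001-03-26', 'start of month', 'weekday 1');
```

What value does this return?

2001-03-05

`start of month` rewinds 2001-03-26 to 2001-03-01.
`weekday 1` advances to the next Monday; 2001-03-01 is a Thursday, so it moves forward to 2001-03-05.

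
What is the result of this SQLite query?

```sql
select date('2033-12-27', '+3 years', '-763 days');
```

2034-11-25

Adding +3 years to 2033-12-27 gives 2036-12-27.
Applying '-763 days' to 2036-12-27: counting 763 days back gives 2034-11-25.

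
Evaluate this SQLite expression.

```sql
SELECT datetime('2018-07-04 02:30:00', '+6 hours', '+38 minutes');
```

2018-07-04 09:08:00

+6 hours from 2018-07-04 02:30:00 is 2018-07-04 08:30:00.
+38 minutes from 2018-07-04 08:30:00 is 2018-07-04 09:08:00.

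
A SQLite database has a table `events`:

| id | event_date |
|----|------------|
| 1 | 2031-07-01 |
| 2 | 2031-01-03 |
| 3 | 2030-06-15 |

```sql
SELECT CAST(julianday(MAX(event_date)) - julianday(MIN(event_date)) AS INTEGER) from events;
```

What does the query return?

MIN = 2030-06-15, MAX = 2031-07-01.
15 days remain in June 2030 after the 15th (30 − 15).
Full months from July 2030 through June 2031 contribute their day counts.
Then 1 day into July 2031.
Total: 15 + 31 + 31 + 30 + 31 + 30 + 31 + 31 + 28 + 31 + 30 + 31 + 30 + 1 = 381.

381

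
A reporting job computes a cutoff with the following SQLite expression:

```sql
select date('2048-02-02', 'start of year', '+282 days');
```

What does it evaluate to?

`start of year` rewinds 2048-02-02 to 2048-01-01.
Applying '+282 days' to 2048-01-01: counting 282 days forward gives 2048-10-09.

2048-10-09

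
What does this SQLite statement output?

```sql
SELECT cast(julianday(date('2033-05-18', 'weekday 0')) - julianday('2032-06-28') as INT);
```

`weekday 0` advances to the next Sunday; 2033-05-18 is a Wednesday, so it moves forward to 2033-05-22.
2 days remain in June 2032 after the 28th (30 − 28).
Full months from July 2032 through April 2033 contribute their day counts.
Then 22 days into May 2033.
Total: 2 + 31 + 31 + 30 + 31 + 30 + 31 + 31 + 28 + 31 + 30 + 22 = 328.

328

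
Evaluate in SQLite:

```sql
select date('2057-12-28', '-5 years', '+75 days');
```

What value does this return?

2053-03-13

Adding -5 years to 2057-12-28 gives 2052-12-28.
Applying '+75 days' to 2052-12-28: counting 75 days forward gives 2053-03-13.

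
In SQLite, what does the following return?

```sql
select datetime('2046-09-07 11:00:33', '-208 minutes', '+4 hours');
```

208 minutes = 3h 28m; -208 minutes from 2046-09-07 11:00:33 is 2046-09-07 07:32:33.
+4 hours from 2046-09-07 07:32:33 is 2046-09-07 11:32:33.

2046-09-07 11:32:33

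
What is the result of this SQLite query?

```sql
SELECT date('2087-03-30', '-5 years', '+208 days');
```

Adding -5 years to 2087-03-30 gives 2082-03-30.
Applying '+208 days' to 2082-03-30: counting 208 days forward gives 2082-10-24.

2082-10-24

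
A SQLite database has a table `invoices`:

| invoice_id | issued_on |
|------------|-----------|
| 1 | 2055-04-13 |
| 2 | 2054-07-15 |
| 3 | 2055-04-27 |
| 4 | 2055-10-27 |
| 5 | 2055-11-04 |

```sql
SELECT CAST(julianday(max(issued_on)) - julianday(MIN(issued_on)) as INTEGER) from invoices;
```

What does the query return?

477

MIN = 2054-07-15, MAX = 2055-11-04.
16 days remain in July 2054 after the 15th (31 − 15).
Full months from August 2054 through October 2055 contribute their day counts.
Then 4 days into November 2055.
Total: 16 + 31 + 30 + 31 + 30 + 31 + 31 + 28 + 31 + 30 + 31 + 30 + 31 + 31 + 30 + 31 + 4 = 477.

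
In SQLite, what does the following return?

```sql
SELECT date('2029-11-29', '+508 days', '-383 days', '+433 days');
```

2031-06-10

Applying '+508 days' to 2029-11-29: counting 508 days forward gives 2031-04-21.
Applying '-383 days' to 2031-04-21: counting 383 days back gives 2030-04-03.
Applying '+433 days' to 2030-04-03: counting 433 days forward gives 2031-06-10.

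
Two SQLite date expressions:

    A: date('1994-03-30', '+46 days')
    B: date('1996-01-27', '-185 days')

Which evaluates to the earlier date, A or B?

A

A = 1994-05-15.
B = 1995-07-26.
A is earlier.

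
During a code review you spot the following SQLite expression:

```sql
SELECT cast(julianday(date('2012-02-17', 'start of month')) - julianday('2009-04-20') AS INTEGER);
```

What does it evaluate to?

1017

`start of month` rewinds 2012-02-17 to 2012-02-01.
10 days remain in April 2009 after the 20th (30 − 20).
Full months from May 2009 through January 2012 contribute their day counts.
Then 1 day into February 2012.
Total: 10 + 31 + 30 + 31 + 31 + 30 + 31 + 30 + 31 + 31 + 28 + 31 + 30 + 31 + 30 + 31 + 31 + 30 + 31 + 30 + 31 + 31 + 28 + 31 + 30 + 31 + 30 + 31 + 31 + 30 + 31 + 30 + 31 + 31 + 1 = 1017.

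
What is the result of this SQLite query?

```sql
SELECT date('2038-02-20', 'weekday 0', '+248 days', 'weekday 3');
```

`weekday 0` advances to the next Sunday; 2038-02-20 is a Saturday, so it moves forward to 2038-02-21.
Applying '+248 days' to 2038-02-21: counting 248 days forward gives 2038-10-27.
`weekday 3` advances to the next Wednesday; 2038-10-27 is already a Wednesday, so it stays at 2038-10-27.

2038-10-27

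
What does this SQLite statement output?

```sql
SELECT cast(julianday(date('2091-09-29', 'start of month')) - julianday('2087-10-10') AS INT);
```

`start of month` rewinds 2091-09-29 to 2091-09-01.
21 days remain in October 2087 after the 10th (31 − 10).
Full months from November 2087 through August 2091 contribute their day counts.
Then 1 day into September 2091.
Total: 21 + 30 + 31 + 31 + 29 + 31 + 30 + 31 + 30 + 31 + 31 + 30 + 31 + 30 + 31 + 31 + 28 + 31 + 30 + 31 + 30 + 31 + 31 + 30 + 31 + 30 + 31 + 31 + 28 + 31 + 30 + 31 + 30 + 31 + 31 + 30 + 31 + 30 + 31 + 31 + 28 + 31 + 30 + 31 + 30 + 31 + 31 + 1 = 1422.

1422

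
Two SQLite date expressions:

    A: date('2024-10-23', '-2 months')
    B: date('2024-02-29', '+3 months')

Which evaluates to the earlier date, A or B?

A = 2024-08-23.
B = 2024-05-29.
B is earlier.

B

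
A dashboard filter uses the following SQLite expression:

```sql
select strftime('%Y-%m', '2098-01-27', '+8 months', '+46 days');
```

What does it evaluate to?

2098-11

First apply '+8 months', '+46 days': 2098-01-27 → 2098-11-12.
`%Y-%m` extracts the year-month: 2098-11.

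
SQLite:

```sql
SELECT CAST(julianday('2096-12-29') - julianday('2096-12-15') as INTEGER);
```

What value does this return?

Both dates are in December 2096: 29 − 15 = 14.

14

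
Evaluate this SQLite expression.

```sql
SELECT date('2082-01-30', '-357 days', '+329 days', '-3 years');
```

Applying '-357 days' to 2082-01-30: counting 357 days back gives 2081-02-07.
Applying '+329 days' to 2081-02-07: counting 329 days forward gives 2082-01-02.
Adding -3 years to 2082-01-02 gives 2079-01-02.

2079-01-02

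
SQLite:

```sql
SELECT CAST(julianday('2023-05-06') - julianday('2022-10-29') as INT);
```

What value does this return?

189

2 days remain in October 2022 after the 29th (31 − 29).
Full months from November 2022 through April 2023 contribute their day counts.
Then 6 days into May 2023.
Total: 2 + 30 + 31 + 31 + 28 + 31 + 30 + 6 = 189.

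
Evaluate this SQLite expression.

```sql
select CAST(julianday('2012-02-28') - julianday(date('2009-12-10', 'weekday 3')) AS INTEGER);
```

804

`weekday 3` advances to the next Wednesday; 2009-12-10 is a Thursday, so it moves forward to 2009-12-16.
15 days remain in December 2009 after the 16th (31 − 16).
Full months from January 2010 through January 2012 contribute their day counts.
Then 28 days into February 2012.
Total: 15 + 31 + 28 + 31 + 30 + 31 + 30 + 31 + 31 + 30 + 31 + 30 + 31 + 31 + 28 + 31 + 30 + 31 + 30 + 31 + 31 + 30 + 31 + 30 + 31 + 31 + 28 = 804.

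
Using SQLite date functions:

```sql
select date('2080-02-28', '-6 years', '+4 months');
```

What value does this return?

Adding -6 years to 2080-02-28 gives 2074-02-28.
Adding +4 months to 2074-02-28 gives 2074-06-28.

2074-06-28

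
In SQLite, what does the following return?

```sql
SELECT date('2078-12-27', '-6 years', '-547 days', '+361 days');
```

Adding -6 years to 2078-12-27 gives 2072-12-27.
Applying '-547 days' to 2072-12-27: counting 547 days back gives 2071-06-29.
Applying '+361 days' to 2071-06-29: counting 361 days forward gives 2072-06-24.

2072-06-24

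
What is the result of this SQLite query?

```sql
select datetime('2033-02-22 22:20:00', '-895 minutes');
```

2033-02-22 07:25:00

895 minutes = 14h 55m; -895 minutes from 2033-02-22 22:20:00 is 2033-02-22 07:25:00.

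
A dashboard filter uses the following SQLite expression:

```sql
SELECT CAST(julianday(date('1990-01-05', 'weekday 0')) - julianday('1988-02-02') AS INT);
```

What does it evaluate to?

705

`weekday 0` advances to the next Sunday; 1990-01-05 is a Friday, so it moves forward to 1990-01-07.
27 days remain in February 1988 after the 2nd (29 − 2).
Full months from March 1988 through December 1989 contribute their day counts.
Then 7 days into January 1990.
Total: 27 + 31 + 30 + 31 + 30 + 31 + 31 + 30 + 31 + 30 + 31 + 31 + 28 + 31 + 30 + 31 + 30 + 31 + 31 + 30 + 31 + 30 + 31 + 7 = 705.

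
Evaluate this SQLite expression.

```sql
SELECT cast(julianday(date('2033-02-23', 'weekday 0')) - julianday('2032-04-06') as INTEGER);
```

327

`weekday 0` advances to the next Sunday; 2033-02-23 is a Wednesday, so it moves forward to 2033-02-27.
24 days remain in April 2032 after the 6th (30 − 6).
Full months from May 2032 through January 2033 contribute their day counts.
Then 27 days into February 2033.
Total: 24 + 31 + 30 + 31 + 31 + 30 + 31 + 30 + 31 + 31 + 27 = 327.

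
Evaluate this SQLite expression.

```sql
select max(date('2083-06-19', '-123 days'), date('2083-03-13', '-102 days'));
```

2083-02-16

date('2083-06-19', '-123 days') → 2083-02-16.
date('2083-03-13', '-102 days') → 2082-12-01.
Later of the two is 2083-02-16.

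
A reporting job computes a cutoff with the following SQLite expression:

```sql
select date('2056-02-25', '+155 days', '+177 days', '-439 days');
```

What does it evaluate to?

2055-11-10

Applying '+155 days' to 2056-02-25: counting 155 days forward gives 2056-07-29.
Applying '+177 days' to 2056-07-29: counting 177 days forward gives 2057-01-22.
Applying '-439 days' to 2057-01-22: counting 439 days back gives 2055-11-10.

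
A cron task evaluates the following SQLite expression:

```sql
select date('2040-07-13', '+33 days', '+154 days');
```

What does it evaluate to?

2041-01-16

July 2040 has 31 days; 18 remain after the 13th, so 19 days reach 2040-08-01.
Advancing 14 more days within August lands on 2040-08-15.
Applying '+154 days' to 2040-08-15: counting 154 days forward gives 2041-01-16.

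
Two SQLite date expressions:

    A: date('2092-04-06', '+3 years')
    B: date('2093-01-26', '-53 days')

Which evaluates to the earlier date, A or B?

A = 2095-04-06.
B = 2092-12-04.
B is earlier.

B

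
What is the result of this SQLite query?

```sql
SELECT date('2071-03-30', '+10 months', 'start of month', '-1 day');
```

Adding +10 months to 2071-03-30 gives 2072-01-30.
`start of month` rewinds 2072-01-30 to 2072-01-01.
Going back 1 day from 2072-01-01 reaches 2071-12-31 (last day of December, 31 days).

2071-12-31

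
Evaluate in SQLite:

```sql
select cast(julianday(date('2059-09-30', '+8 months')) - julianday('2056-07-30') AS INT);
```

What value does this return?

1400

Adding +8 months to 2059-09-30 gives 2060-05-30.
1 day remains in July 2056 after the 30th (31 − 30).
Full months from August 2056 through April 2060 contribute their day counts.
Then 30 days into May 2060.
Total: 1 + 31 + 30 + 31 + 30 + 31 + 31 + 28 + 31 + 30 + 31 + 30 + 31 + 31 + 30 + 31 + 30 + 31 + 31 + 28 + 31 + 30 + 31 + 30 + 31 + 31 + 30 + 31 + 30 + 31 + 31 + 28 + 31 + 30 + 31 + 30 + 31 + 31 + 30 + 31 + 30 + 31 + 31 + 29 + 31 + 30 + 30 = 1400.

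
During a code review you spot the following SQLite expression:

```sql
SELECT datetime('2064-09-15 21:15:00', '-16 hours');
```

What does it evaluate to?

2064-09-15 05:15:00

-16 hours from 2064-09-15 21:15:00 is 2064-09-15 05:15:00.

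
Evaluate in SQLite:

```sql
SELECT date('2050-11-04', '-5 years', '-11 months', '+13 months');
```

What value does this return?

Adding -5 years to 2050-11-04 gives 2045-11-04.
Adding -11 months to 2045-11-04 gives 2044-12-04.
Adding +13 months to 2044-12-04 gives 2046-01-04.

2046-01-04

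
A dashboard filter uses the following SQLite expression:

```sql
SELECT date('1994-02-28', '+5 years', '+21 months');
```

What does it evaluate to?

Adding +5 years to 1994-02-28 gives 1999-02-28.
Adding +21 months to 1999-02-28 gives 2000-11-28.

2000-11-28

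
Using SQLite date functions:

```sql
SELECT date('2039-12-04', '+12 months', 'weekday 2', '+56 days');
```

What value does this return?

2041-01-29

Adding +12 months to 2039-12-04 gives 2040-12-04.
`weekday 2` advances to the next Tuesday; 2040-12-04 is already a Tuesday, so it stays at 2040-12-04.
Applying '+56 days' to 2040-12-04: counting 56 days forward gives 2041-01-29.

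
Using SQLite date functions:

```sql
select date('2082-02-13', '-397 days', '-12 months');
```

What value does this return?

Applying '-397 days' to 2082-02-13: counting 397 days back gives 2081-01-12.
Adding -12 months to 2081-01-12 gives 2080-01-12.

2080-01-12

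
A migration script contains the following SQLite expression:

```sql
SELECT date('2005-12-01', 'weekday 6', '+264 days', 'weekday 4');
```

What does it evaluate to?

2006-08-24

`weekday 6` advances to the next Saturday; 2005-12-01 is a Thursday, so it moves forward to 2005-12-03.
Applying '+264 days' to 2005-12-03: counting 264 days forward gives 2006-08-24.
`weekday 4` advances to the next Thursday; 2006-08-24 is already a Thursday, so it stays at 2006-08-24.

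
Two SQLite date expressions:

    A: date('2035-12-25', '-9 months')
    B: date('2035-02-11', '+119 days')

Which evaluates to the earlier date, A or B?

A

A = 2035-03-25.
B = 2035-06-10.
A is earlier.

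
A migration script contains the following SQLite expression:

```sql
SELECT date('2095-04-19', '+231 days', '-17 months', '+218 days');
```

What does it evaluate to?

2095-02-09

Applying '+231 days' to 2095-04-19: counting 231 days forward gives 2095-12-06.
Adding -17 months to 2095-12-06 gives 2094-07-06.
Applying '+218 days' to 2094-07-06: counting 218 days forward gives 2095-02-09.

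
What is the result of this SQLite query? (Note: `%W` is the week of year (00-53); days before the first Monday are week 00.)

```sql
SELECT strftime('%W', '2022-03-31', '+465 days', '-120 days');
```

10

First apply '+465 days', '-120 days': 2022-03-31 → 2023-03-11.
2023-03-11 is a Saturday. SQLite's %W counts Mondays since the year started; the result is 10.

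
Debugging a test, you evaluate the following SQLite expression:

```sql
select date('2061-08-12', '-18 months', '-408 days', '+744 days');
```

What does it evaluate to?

Adding -18 months to 2061-08-12 gives 2060-02-12.
Applying '-408 days' to 2060-02-12: counting 408 days back gives 2058-12-31.
Applying '+744 days' to 2058-12-31: counting 744 days forward gives 2061-01-13.

2061-01-13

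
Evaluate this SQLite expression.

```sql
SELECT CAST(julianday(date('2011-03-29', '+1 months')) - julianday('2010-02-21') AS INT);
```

Adding +1 month to 2011-03-29 gives 2011-04-29.
7 days remain in February 2010 after the 21st (28 − 21).
Full months from March 2010 through March 2011 contribute their day counts.
Then 29 days into April 2011.
Total: 7 + 31 + 30 + 31 + 30 + 31 + 31 + 30 + 31 + 30 + 31 + 31 + 28 + 31 + 29 = 432.

432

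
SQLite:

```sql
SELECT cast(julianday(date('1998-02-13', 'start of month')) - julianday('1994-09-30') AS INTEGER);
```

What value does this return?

1220

`start of month` rewinds 1998-02-13 to 1998-02-01.
0 days remain in September 1994 after the 30th (30 − 30).
Full months from October 1994 through January 1998 contribute their day counts.
Then 1 day into February 1998.
Total: 0 + 31 + 30 + 31 + 31 + 28 + 31 + 30 + 31 + 30 + 31 + 31 + 30 + 31 + 30 + 31 + 31 + 29 + 31 + 30 + 31 + 30 + 31 + 31 + 30 + 31 + 30 + 31 + 31 + 28 + 31 + 30 + 31 + 30 + 31 + 31 + 30 + 31 + 30 + 31 + 31 + 1 = 1220.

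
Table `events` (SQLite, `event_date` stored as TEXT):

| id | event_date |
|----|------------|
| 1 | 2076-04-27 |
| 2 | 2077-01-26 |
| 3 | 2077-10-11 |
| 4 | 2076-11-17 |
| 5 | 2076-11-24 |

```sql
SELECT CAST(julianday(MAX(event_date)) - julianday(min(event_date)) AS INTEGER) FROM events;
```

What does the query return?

MIN = 2076-04-27, MAX = 2077-10-11.
3 days remain in April 2076 after the 27th (30 − 27).
Full months from May 2076 through September 2077 contribute their day counts.
Then 11 days into October 2077.
Total: 3 + 31 + 30 + 31 + 31 + 30 + 31 + 30 + 31 + 31 + 28 + 31 + 30 + 31 + 30 + 31 + 31 + 30 + 11 = 532.

532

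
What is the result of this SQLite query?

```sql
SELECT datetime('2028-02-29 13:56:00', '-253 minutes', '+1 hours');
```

253 minutes = 4h 13m; -253 minutes from 2028-02-29 13:56:00 is 2028-02-29 09:43:00.
+1 hours from 2028-02-29 09:43:00 is 2028-02-29 10:43:00.

2028-02-29 10:43:00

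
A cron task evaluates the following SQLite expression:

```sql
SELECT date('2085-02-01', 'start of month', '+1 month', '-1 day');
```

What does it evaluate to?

`start of month` rewinds 2085-02-01 to 2085-02-01.
Adding +1 month to 2085-02-01 gives 2085-03-01.
Going back 1 day from 2085-03-01 reaches 2085-02-28 (last day of February, 28 days).

2085-02-28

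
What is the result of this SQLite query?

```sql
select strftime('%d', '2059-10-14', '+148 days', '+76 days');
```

First apply '+148 days', '+76 days': 2059-10-14 → 2060-05-25.
`%d` extracts the 2-digit day of month: 25.

25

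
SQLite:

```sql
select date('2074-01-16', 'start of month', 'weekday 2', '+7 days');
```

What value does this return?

2074-01-09

`start of month` rewinds 2074-01-16 to 2074-01-01.
`weekday 2` advances to the next Tuesday; 2074-01-01 is a Monday, so it moves forward to 2074-01-02.
Advancing 7 more days within January lands on 2074-01-09.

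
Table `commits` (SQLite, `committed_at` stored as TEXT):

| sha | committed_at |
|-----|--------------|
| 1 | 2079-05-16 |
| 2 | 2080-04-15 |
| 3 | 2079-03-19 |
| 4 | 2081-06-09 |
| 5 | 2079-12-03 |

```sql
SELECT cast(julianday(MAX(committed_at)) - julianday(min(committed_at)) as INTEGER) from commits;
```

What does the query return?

813

MIN = 2079-03-19, MAX = 2081-06-09.
12 days remain in March 2079 after the 19th (31 − 19).
Full months from April 2079 through May 2081 contribute their day counts.
Then 9 days into June 2081.
Total: 12 + 30 + 31 + 30 + 31 + 31 + 30 + 31 + 30 + 31 + 31 + 29 + 31 + 30 + 31 + 30 + 31 + 31 + 30 + 31 + 30 + 31 + 31 + 28 + 31 + 30 + 31 + 9 = 813.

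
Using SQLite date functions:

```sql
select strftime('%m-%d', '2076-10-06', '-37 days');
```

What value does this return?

First apply '-37 days': 2076-10-06 → 2076-08-30.
`%m-%d` extracts the month-day: 08-30.

08-30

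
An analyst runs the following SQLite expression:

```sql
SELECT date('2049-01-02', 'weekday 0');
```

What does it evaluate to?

2049-01-03

`weekday 0` advances to the next Sunday; 2049-01-02 is a Saturday, so it moves forward to 2049-01-03.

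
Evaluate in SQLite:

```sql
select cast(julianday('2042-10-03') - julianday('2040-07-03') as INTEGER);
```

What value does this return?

822

28 days remain in July 2040 after the 3rd (31 − 3).
Full months from August 2040 through September 2042 contribute their day counts.
Then 3 days into October 2042.
Total: 28 + 31 + 30 + 31 + 30 + 31 + 31 + 28 + 31 + 30 + 31 + 30 + 31 + 31 + 30 + 31 + 30 + 31 + 31 + 28 + 31 + 30 + 31 + 30 + 31 + 31 + 30 + 3 = 822.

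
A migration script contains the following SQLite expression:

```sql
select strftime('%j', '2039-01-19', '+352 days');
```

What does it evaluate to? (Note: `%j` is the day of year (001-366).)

006

First apply '+352 days': 2039-01-19 → 2040-01-06.
Day-of-year for 2040-01-06: days since 2040-01-01 inclusive = 6, zero-padded to 006.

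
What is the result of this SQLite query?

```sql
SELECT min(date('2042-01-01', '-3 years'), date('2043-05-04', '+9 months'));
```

2039-01-01

date('2042-01-01', '-3 years') → 2039-01-01.
date('2043-05-04', '+9 months') → 2044-02-04.
Earlier of the two is 2039-01-01.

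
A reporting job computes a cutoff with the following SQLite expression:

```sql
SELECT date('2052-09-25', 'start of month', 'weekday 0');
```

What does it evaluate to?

2052-09-01

`start of month` rewinds 2052-09-25 to 2052-09-01.
`weekday 0` advances to the next Sunday; 2052-09-01 is already a Sunday, so it stays at 2052-09-01.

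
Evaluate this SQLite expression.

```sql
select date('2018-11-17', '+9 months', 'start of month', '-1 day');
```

2019-07-31

Adding +9 months to 2018-11-17 gives 2019-08-17.
`start of month` rewinds 2019-08-17 to 2019-08-01.
Going back 1 day from 2019-08-01 reaches 2019-07-31 (last day of July, 31 days).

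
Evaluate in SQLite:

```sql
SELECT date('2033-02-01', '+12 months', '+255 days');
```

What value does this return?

Adding +12 months to 2033-02-01 gives 2034-02-01.
Applying '+255 days' to 2034-02-01: counting 255 days forward gives 2034-10-14.

2034-10-14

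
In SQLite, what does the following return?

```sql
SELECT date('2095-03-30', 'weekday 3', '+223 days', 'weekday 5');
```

`weekday 3` advances to the next Wednesday; 2095-03-30 is already a Wednesday, so it stays at 2095-03-30.
Applying '+223 days' to 2095-03-30: counting 223 days forward gives 2095-11-08.
`weekday 5` advances to the next Friday; 2095-11-08 is a Tuesday, so it moves forward to 2095-11-11.

2095-11-11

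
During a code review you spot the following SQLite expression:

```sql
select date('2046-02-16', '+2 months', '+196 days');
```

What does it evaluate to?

Adding +2 months to 2046-02-16 gives 2046-04-16.
Applying '+196 days' to 2046-04-16: counting 196 days forward gives 2046-10-29.

2046-10-29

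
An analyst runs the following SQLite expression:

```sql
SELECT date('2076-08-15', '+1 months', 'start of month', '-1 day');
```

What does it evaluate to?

Adding +1 month to 2076-08-15 gives 2076-09-15.
`start of month` rewinds 2076-09-15 to 2076-09-01.
Going back 1 day from 2076-09-01 reaches 2076-08-31 (last day of August, 31 days).

2076-08-31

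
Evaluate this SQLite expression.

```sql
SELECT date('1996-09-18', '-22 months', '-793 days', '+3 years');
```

Adding -22 months to 1996-09-18 gives 1994-11-18.
Applying '-793 days' to 1994-11-18: counting 793 days back gives 1992-09-16.
Adding +3 years to 1992-09-16 gives 1995-09-16.

1995-09-16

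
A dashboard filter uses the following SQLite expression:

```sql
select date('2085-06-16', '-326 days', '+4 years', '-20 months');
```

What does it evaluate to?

2086-11-25

Applying '-326 days' to 2085-06-16: counting 326 days back gives 2084-07-25.
Adding +4 years to 2084-07-25 gives 2088-07-25.
Adding -20 months to 2088-07-25 gives 2086-11-25.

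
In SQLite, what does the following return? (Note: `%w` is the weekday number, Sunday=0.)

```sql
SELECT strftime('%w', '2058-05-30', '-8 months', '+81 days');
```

First apply '-8 months', '+81 days': 2058-05-30 → 2057-12-20.
2057-12-20 is a Thursday; with Sunday=0 that is 4.

4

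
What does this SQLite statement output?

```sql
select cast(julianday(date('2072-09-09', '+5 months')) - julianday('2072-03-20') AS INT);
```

326

Adding +5 months to 2072-09-09 gives 2073-02-09.
11 days remain in March 2072 after the 20th (31 − 20).
Full months from April 2072 through January 2073 contribute their day counts.
Then 9 days into February 2073.
Total: 11 + 30 + 31 + 30 + 31 + 31 + 30 + 31 + 30 + 31 + 31 + 9 = 326.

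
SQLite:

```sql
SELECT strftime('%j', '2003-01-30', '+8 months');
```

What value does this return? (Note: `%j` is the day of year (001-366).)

273

First apply '+8 months': 2003-01-30 → 2003-09-30.
Day-of-year for 2003-09-30: days since 2003-01-01 inclusive = 273, zero-padded to 273.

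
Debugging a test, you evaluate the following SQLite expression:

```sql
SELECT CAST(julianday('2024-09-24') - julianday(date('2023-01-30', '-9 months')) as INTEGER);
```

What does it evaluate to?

878

Adding -9 months to 2023-01-30 gives 2022-04-30.
0 days remain in April 2022 after the 30th (30 − 30).
Full months from May 2022 through August 2024 contribute their day counts.
Then 24 days into September 2024.
Total: 0 + 31 + 30 + 31 + 31 + 30 + 31 + 30 + 31 + 31 + 28 + 31 + 30 + 31 + 30 + 31 + 31 + 30 + 31 + 30 + 31 + 31 + 29 + 31 + 30 + 31 + 30 + 31 + 31 + 24 = 878.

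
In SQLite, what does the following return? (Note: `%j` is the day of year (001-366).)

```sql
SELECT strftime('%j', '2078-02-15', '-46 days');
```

First apply '-46 days': 2078-02-15 → 2077-12-31.
Day-of-year for 2077-12-31: days since 2077-01-01 inclusive = 365, zero-padded to 365.

365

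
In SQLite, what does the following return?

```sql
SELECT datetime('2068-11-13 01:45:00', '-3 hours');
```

2068-11-12 22:45:00

-3 hours from 2068-11-13 01:45:00 is 2068-11-12 22:45:00 (crosses midnight).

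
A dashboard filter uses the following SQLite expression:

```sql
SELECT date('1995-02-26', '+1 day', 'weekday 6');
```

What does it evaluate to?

1995-03-04

Advancing 1 more day within February lands on 1995-02-27.
`weekday 6` advances to the next Saturday; 1995-02-27 is a Monday, so it moves forward to 1995-03-04.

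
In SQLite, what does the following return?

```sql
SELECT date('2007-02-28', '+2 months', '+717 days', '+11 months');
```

Adding +2 months to 2007-02-28 gives 2007-04-28.
Applying '+717 days' to 2007-04-28: counting 717 days forward gives 2009-04-14.
Adding +11 months to 2009-04-14 gives 2010-03-14.

2010-03-14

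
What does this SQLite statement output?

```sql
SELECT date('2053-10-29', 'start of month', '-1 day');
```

2053-09-30

`start of month` rewinds 2053-10-29 to 2053-10-01.
Going back 1 day from 2053-10-01 reaches 2053-09-30 (last day of September, 30 days).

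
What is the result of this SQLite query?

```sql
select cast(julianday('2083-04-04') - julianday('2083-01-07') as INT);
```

24 days remain in January 2083 after the 7th (31 − 7).
February 2083: 28 days.
March 2083: 31 days.
Then 4 days into April 2083.
Total: 24 + 28 + 31 + 4 = 87.

87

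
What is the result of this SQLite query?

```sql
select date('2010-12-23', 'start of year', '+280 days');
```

2010-10-08

`start of year` rewinds 2010-12-23 to 2010-01-01.
Applying '+280 days' to 2010-01-01: counting 280 days forward gives 2010-10-08.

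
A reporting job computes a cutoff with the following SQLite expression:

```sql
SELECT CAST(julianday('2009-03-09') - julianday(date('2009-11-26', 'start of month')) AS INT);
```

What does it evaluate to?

-237

`start of month` rewinds 2009-11-26 to 2009-11-01.
22 days remain in March 2009 after the 9th (31 − 9).
Full months from April 2009 through October 2009 contribute their day counts.
Then 1 day into November 2009.
Total: 22 + 30 + 31 + 30 + 31 + 31 + 30 + 31 + 1 = 237.
The subtraction is earlier − later, so the result is −237 → -237.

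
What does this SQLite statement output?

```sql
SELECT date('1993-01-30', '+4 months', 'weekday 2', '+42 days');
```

Adding +4 months to 1993-01-30 gives 1993-05-30.
`weekday 2` advances to the next Tuesday; 1993-05-30 is a Sunday, so it moves forward to 1993-06-01.
Applying '+42 days' to 1993-06-01: counting 42 days forward gives 1993-07-13.

1993-07-13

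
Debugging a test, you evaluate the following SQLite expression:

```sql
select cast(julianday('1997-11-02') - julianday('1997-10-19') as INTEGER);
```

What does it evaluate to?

14

12 days remain in October 1997 after the 19th (31 − 19).
Then 2 days into November 1997.
Total: 12 + 2 = 14.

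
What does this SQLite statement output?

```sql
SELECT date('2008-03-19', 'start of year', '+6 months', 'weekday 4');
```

2008-07-03

`start of year` rewinds 2008-03-19 to 2008-01-01.
Adding +6 months to 2008-01-01 gives 2008-07-01.
`weekday 4` advances to the next Thursday; 2008-07-01 is a Tuesday, so it moves forward to 2008-07-03.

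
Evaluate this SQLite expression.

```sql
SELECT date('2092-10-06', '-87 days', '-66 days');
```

2092-05-06

Applying '-87 days' to 2092-10-06: counting 87 days back gives 2092-07-11.
Applying '-66 days' to 2092-07-11: counting 66 days back gives 2092-05-06.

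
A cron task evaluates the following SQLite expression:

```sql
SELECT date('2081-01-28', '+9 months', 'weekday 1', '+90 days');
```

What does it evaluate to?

Adding +9 months to 2081-01-28 gives 2081-10-28.
`weekday 1` advances to the next Monday; 2081-10-28 is a Tuesday, so it moves forward to 2081-11-03.
Applying '+90 days' to 2081-11-03: counting 90 days forward gives 2082-02-01.

2082-02-01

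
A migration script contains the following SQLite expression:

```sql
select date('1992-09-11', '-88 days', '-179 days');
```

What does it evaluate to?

1991-12-19

Applying '-88 days' to 1992-09-11: counting 88 days back gives 1992-06-15.
Applying '-179 days' to 1992-06-15: counting 179 days back gives 1991-12-19.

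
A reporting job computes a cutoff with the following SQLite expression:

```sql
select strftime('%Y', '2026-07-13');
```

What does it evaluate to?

2026

`%Y` extracts the 4-digit year: 2026.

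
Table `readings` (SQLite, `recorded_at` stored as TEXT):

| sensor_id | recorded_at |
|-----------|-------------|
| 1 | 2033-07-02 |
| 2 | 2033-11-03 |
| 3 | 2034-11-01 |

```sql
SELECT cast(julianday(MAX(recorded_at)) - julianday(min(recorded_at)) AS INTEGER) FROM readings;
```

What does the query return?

MIN = 2033-07-02, MAX = 2034-11-01.
29 days remain in July 2033 after the 2nd (31 − 2).
Full months from August 2033 through October 2034 contribute their day counts.
Then 1 day into November 2034.
Total: 29 + 31 + 30 + 31 + 30 + 31 + 31 + 28 + 31 + 30 + 31 + 30 + 31 + 31 + 30 + 31 + 1 = 487.

487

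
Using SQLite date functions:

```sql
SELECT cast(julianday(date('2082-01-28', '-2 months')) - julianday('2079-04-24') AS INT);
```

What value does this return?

949

Adding -2 months to 2082-01-28 gives 2081-11-28.
6 days remain in April 2079 after the 24th (30 − 24).
Full months from May 2079 through October 2081 contribute their day counts.
Then 28 days into November 2081.
Total: 6 + 31 + 30 + 31 + 31 + 30 + 31 + 30 + 31 + 31 + 29 + 31 + 30 + 31 + 30 + 31 + 31 + 30 + 31 + 30 + 31 + 31 + 28 + 31 + 30 + 31 + 30 + 31 + 31 + 30 + 31 + 28 = 949.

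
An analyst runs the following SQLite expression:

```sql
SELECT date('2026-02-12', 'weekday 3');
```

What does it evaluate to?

2026-02-18

`weekday 3` advances to the next Wednesday; 2026-02-12 is a Thursday, so it moves forward to 2026-02-18.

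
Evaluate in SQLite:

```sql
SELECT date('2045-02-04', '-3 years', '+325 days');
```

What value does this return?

Adding -3 years to 2045-02-04 gives 2042-02-04.
Applying '+325 days' to 2042-02-04: counting 325 days forward gives 2042-12-26.

2042-12-26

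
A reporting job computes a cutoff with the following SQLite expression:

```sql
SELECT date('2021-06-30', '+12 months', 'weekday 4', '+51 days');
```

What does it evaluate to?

2022-08-20

Adding +12 months to 2021-06-30 gives 2022-06-30.
`weekday 4` advances to the next Thursday; 2022-06-30 is already a Thursday, so it stays at 2022-06-30.
Applying '+51 days' to 2022-06-30: counting 51 days forward gives 2022-08-20.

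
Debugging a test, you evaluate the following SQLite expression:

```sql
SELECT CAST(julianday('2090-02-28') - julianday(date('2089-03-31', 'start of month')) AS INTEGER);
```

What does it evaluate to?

`start of month` rewinds 2089-03-31 to 2089-03-01.
30 days remain in March 2089 after the 1st (31 − 1).
Full months from April 2089 through January 2090 contribute their day counts.
Then 28 days into February 2090.
Total: 30 + 30 + 31 + 30 + 31 + 31 + 30 + 31 + 30 + 31 + 31 + 28 = 364.

364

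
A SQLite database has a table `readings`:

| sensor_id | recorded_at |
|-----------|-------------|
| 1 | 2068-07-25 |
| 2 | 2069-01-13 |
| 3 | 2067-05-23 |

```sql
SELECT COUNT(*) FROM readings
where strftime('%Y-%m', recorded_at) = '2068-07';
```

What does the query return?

1

Rows with year-month 2068-07: 2068-07-25 → 1.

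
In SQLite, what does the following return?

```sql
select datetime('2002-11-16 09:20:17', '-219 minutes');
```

219 minutes = 3h 39m; -219 minutes from 2002-11-16 09:20:17 is 2002-11-16 05:41:17.

2002-11-16 05:41:17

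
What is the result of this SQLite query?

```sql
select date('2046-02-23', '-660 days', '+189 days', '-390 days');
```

2043-10-16

Applying '-660 days' to 2046-02-23: counting 660 days back gives 2044-05-04.
Applying '+189 days' to 2044-05-04: counting 189 days forward gives 2044-11-09.
Applying '-390 days' to 2044-11-09: counting 390 days back gives 2043-10-16.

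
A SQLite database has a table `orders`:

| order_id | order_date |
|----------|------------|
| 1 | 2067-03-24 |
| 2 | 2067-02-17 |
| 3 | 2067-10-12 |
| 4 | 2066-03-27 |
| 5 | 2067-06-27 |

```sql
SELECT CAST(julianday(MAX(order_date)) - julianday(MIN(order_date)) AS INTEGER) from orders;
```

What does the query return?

MIN = 2066-03-27, MAX = 2067-10-12.
4 days remain in March 2066 after the 27th (31 − 27).
Full months from April 2066 through September 2067 contribute their day counts.
Then 12 days into October 2067.
Total: 4 + 30 + 31 + 30 + 31 + 31 + 30 + 31 + 30 + 31 + 31 + 28 + 31 + 30 + 31 + 30 + 31 + 31 + 30 + 12 = 564.

564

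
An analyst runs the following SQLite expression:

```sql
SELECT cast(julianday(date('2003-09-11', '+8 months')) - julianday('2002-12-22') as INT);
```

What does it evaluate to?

506

Adding +8 months to 2003-09-11 gives 2004-05-11.
9 days remain in December 2002 after the 22nd (31 − 22).
Full months from January 2003 through April 2004 contribute their day counts.
Then 11 days into May 2004.
Total: 9 + 31 + 28 + 31 + 30 + 31 + 30 + 31 + 31 + 30 + 31 + 30 + 31 + 31 + 29 + 31 + 30 + 11 = 506.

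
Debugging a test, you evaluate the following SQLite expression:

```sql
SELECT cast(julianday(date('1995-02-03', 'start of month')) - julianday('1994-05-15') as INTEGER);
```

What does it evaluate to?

262

`start of month` rewinds 1995-02-03 to 1995-02-01.
16 days remain in May 1994 after the 15th (31 − 15).
Full months from June 1994 through January 1995 contribute their day counts.
Then 1 day into February 1995.
Total: 16 + 30 + 31 + 31 + 30 + 31 + 30 + 31 + 31 + 1 = 262.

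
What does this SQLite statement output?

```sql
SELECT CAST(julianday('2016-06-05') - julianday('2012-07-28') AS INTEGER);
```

1408

3 days remain in July 2012 after the 28th (31 − 28).
Full months from August 2012 through May 2016 contribute their day counts.
Then 5 days into June 2016.
Total: 3 + 31 + 30 + 31 + 30 + 31 + 31 + 28 + 31 + 30 + 31 + 30 + 31 + 31 + 30 + 31 + 30 + 31 + 31 + 28 + 31 + 30 + 31 + 30 + 31 + 31 + 30 + 31 + 30 + 31 + 31 + 28 + 31 + 30 + 31 + 30 + 31 + 31 + 30 + 31 + 30 + 31 + 31 + 29 + 31 + 30 + 31 + 5 = 1408.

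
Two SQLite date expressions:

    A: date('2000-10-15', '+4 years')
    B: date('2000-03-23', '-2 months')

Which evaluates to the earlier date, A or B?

B

A = 2004-10-15.
B = 2000-01-23.
B is earlier.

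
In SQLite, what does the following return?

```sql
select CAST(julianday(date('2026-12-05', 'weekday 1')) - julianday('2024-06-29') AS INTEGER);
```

891

`weekday 1` advances to the next Monday; 2026-12-05 is a Saturday, so it moves forward to 2026-12-07.
1 day remains in June 2024 after the 29th (30 − 29).
Full months from July 2024 through November 2026 contribute their day counts.
Then 7 days into December 2026.
Total: 1 + 31 + 31 + 30 + 31 + 30 + 31 + 31 + 28 + 31 + 30 + 31 + 30 + 31 + 31 + 30 + 31 + 30 + 31 + 31 + 28 + 31 + 30 + 31 + 30 + 31 + 31 + 30 + 31 + 30 + 7 = 891.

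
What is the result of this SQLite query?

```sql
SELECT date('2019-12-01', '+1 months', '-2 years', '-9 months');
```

Adding +1 month to 2019-12-01 gives 2020-01-01.
Adding -2 years to 2020-01-01 gives 2018-01-01.
Adding -9 months to 2018-01-01 gives 2017-04-01.

2017-04-01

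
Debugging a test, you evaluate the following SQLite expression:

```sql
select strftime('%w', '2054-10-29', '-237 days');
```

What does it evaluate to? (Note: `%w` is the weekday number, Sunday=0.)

5

First apply '-237 days': 2054-10-29 → 2054-03-06.
2054-03-06 is a Friday; with Sunday=0 that is 5.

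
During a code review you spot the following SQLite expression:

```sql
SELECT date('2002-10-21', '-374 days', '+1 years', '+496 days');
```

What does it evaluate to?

2004-02-20

Applying '-374 days' to 2002-10-21: counting 374 days back gives 2001-10-12.
Adding +1 year to 2001-10-12 gives 2002-10-12.
Applying '+496 days' to 2002-10-12: counting 496 days forward gives 2004-02-20.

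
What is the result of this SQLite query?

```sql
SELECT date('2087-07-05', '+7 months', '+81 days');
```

2088-04-26

Adding +7 months to 2087-07-05 gives 2088-02-05.
Applying '+81 days' to 2088-02-05: counting 81 days forward gives 2088-04-26.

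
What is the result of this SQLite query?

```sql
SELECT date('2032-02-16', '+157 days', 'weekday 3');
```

Applying '+157 days' to 2032-02-16: counting 157 days forward gives 2032-07-22.
`weekday 3` advances to the next Wednesday; 2032-07-22 is a Thursday, so it moves forward to 2032-07-28.

2032-07-28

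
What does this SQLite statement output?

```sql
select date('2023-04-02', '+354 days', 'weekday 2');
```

Applying '+354 days' to 2023-04-02: counting 354 days forward gives 2024-03-21.
`weekday 2` advances to the next Tuesday; 2024-03-21 is a Thursday, so it moves forward to 2024-03-26.

2024-03-26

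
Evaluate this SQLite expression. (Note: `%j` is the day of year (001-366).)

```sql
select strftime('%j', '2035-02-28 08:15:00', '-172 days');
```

First apply '-172 days': 2035-02-28 08:15:00 → 2034-09-09 08:15:00.
Day-of-year for 2034-09-09: days since 2034-01-01 inclusive = 252, zero-padded to 252.

252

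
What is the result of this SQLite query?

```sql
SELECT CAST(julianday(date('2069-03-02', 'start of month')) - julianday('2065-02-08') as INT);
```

1482

`start of month` rewinds 2069-03-02 to 2069-03-01.
20 days remain in February 2065 after the 8th (28 − 8).
Full months from March 2065 through February 2069 contribute their day counts.
Then 1 day into March 2069.
Total: 20 + 31 + 30 + 31 + 30 + 31 + 31 + 30 + 31 + 30 + 31 + 31 + 28 + 31 + 30 + 31 + 30 + 31 + 31 + 30 + 31 + 30 + 31 + 31 + 28 + 31 + 30 + 31 + 30 + 31 + 31 + 30 + 31 + 30 + 31 + 31 + 29 + 31 + 30 + 31 + 30 + 31 + 31 + 30 + 31 + 30 + 31 + 31 + 28 + 1 = 1482.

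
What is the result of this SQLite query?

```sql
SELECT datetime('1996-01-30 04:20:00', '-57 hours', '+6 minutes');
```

-57 hours from 1996-01-30 04:20:00 is 1996-01-27 19:20:00 (crosses midnight).
+6 minutes from 1996-01-27 19:20:00 is 1996-01-27 19:26:00.

1996-01-27 19:26:00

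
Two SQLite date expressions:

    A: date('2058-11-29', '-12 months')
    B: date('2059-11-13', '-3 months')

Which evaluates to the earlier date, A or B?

A = 2057-11-29.
B = 2059-08-13.
A is earlier.

A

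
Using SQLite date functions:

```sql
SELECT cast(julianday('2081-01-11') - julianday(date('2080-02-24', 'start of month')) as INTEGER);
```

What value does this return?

`start of month` rewinds 2080-02-24 to 2080-02-01.
28 days remain in February 2080 after the 1st (29 − 1).
Full months from March 2080 through December 2080 contribute their day counts.
Then 11 days into January 2081.
Total: 28 + 31 + 30 + 31 + 30 + 31 + 31 + 30 + 31 + 30 + 31 + 11 = 345.

345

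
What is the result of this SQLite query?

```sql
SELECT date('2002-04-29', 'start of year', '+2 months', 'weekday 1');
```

`start of year` rewinds 2002-04-29 to 2002-01-01.
Adding +2 months to 2002-01-01 gives 2002-03-01.
`weekday 1` advances to the next Monday; 2002-03-01 is a Friday, so it moves forward to 2002-03-04.

2002-03-04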